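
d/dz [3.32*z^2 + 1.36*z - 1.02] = 6.64*z + 1.36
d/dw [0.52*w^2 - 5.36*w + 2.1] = 1.04*w - 5.36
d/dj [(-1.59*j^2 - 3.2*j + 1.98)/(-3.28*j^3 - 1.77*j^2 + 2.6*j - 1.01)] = (-5.2152*j^4 - 20.992*j^3 + 9.6852*j^2 + 10.221*j - 1.916)/(10.7584*j^6 + 11.6112*j^5 - 13.9231*j^4 - 2.5784*j^3 + 10.3354*j^2 - 5.252*j + 1.0201)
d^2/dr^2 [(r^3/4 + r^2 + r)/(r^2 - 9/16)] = 8*(1168*r^3 + 1728*r^2 + 1971*r + 324)/(4096*r^6 - 6912*r^4 + 3888*r^2 - 729)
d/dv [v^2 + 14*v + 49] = 2*v + 14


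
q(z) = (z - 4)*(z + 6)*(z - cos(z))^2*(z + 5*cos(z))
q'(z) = (1 - 5*sin(z))*(z - 4)*(z + 6)*(z - cos(z))^2 + (z - 4)*(z + 6)*(z - cos(z))*(z + 5*cos(z))*(2*sin(z) + 2) + (z - 4)*(z - cos(z))^2*(z + 5*cos(z)) + (z + 6)*(z - cos(z))^2*(z + 5*cos(z)) = (z - cos(z))*(-(z - 4)*(z + 6)*(z - cos(z))*(5*sin(z) - 1) + 2*(z - 4)*(z + 6)*(z + 5*cos(z))*(sin(z) + 1) + (z - 4)*(z - cos(z))*(z + 5*cos(z)) + (z + 6)*(z - cos(z))*(z + 5*cos(z)))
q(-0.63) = -175.33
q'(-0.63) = -97.46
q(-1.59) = 102.55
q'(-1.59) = -360.02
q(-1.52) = 77.25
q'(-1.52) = -362.58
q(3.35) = 175.55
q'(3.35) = -418.62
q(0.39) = -33.10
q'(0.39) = 180.74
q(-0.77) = -155.72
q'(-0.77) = -180.99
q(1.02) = -18.77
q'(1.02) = -119.51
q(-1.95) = 228.60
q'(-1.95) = -342.03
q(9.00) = 32742.80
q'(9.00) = 10247.98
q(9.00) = 32742.80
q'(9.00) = 10247.98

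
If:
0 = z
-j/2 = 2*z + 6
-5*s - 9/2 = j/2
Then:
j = -12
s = 3/10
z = 0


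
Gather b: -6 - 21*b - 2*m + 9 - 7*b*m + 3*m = b*(-7*m - 21) + m + 3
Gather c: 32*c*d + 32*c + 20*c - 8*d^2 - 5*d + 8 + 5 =c*(32*d + 52) - 8*d^2 - 5*d + 13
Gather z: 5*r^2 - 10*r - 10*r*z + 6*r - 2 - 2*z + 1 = 5*r^2 - 4*r + z*(-10*r - 2) - 1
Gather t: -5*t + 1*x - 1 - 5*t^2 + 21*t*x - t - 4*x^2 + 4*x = -5*t^2 + t*(21*x - 6) - 4*x^2 + 5*x - 1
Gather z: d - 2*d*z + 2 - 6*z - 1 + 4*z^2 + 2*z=d + 4*z^2 + z*(-2*d - 4) + 1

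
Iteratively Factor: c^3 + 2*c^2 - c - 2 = (c + 1)*(c^2 + c - 2) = (c - 1)*(c + 1)*(c + 2)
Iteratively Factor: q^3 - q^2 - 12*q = (q)*(q^2 - q - 12) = q*(q - 4)*(q + 3)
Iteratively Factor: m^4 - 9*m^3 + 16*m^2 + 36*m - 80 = (m - 5)*(m^3 - 4*m^2 - 4*m + 16) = (m - 5)*(m - 4)*(m^2 - 4) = (m - 5)*(m - 4)*(m + 2)*(m - 2)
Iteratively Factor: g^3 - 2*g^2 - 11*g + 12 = (g + 3)*(g^2 - 5*g + 4) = (g - 1)*(g + 3)*(g - 4)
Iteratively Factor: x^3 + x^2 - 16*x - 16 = (x + 1)*(x^2 - 16) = (x + 1)*(x + 4)*(x - 4)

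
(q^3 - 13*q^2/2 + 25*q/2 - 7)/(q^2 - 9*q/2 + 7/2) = q - 2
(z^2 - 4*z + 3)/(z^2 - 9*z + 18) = (z - 1)/(z - 6)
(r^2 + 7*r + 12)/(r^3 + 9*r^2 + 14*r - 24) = (r + 3)/(r^2 + 5*r - 6)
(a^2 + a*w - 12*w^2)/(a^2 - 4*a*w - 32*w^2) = (-a + 3*w)/(-a + 8*w)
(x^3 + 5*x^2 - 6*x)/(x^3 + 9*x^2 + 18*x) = (x - 1)/(x + 3)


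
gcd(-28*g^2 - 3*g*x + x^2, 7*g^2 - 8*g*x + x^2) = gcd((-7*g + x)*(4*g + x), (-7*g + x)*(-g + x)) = -7*g + x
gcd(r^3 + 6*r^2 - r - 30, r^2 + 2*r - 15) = r + 5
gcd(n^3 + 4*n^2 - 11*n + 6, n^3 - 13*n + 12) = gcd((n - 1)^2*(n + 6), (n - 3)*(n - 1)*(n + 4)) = n - 1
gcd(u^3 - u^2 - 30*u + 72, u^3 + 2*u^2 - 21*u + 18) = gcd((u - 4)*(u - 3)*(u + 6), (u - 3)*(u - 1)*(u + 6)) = u^2 + 3*u - 18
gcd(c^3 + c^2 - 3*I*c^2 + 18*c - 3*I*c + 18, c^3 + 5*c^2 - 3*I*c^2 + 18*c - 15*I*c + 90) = c^2 - 3*I*c + 18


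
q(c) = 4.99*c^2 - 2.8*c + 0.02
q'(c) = 9.98*c - 2.8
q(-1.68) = 18.81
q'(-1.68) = -19.57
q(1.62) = 8.58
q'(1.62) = 13.37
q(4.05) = 70.53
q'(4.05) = 37.62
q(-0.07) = 0.24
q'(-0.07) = -3.50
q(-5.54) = 168.68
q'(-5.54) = -58.09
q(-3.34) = 65.04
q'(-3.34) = -36.13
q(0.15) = -0.29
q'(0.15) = -1.30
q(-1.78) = 20.81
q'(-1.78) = -20.56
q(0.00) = 0.02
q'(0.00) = -2.80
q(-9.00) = 429.41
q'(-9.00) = -92.62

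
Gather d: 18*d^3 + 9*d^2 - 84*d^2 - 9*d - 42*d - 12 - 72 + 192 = 18*d^3 - 75*d^2 - 51*d + 108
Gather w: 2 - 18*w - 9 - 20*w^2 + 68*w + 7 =-20*w^2 + 50*w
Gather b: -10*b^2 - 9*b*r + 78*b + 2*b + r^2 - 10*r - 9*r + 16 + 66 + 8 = -10*b^2 + b*(80 - 9*r) + r^2 - 19*r + 90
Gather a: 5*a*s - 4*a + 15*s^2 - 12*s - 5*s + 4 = a*(5*s - 4) + 15*s^2 - 17*s + 4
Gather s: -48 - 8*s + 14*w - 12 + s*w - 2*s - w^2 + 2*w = s*(w - 10) - w^2 + 16*w - 60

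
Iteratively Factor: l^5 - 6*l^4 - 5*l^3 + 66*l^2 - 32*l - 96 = (l - 2)*(l^4 - 4*l^3 - 13*l^2 + 40*l + 48) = (l - 2)*(l + 1)*(l^3 - 5*l^2 - 8*l + 48) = (l - 4)*(l - 2)*(l + 1)*(l^2 - l - 12) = (l - 4)^2*(l - 2)*(l + 1)*(l + 3)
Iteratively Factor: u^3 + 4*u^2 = (u)*(u^2 + 4*u) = u^2*(u + 4)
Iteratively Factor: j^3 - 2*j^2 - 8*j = (j - 4)*(j^2 + 2*j) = j*(j - 4)*(j + 2)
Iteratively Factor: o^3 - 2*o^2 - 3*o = (o)*(o^2 - 2*o - 3) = o*(o - 3)*(o + 1)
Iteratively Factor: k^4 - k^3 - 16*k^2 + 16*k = (k + 4)*(k^3 - 5*k^2 + 4*k) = (k - 4)*(k + 4)*(k^2 - k) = k*(k - 4)*(k + 4)*(k - 1)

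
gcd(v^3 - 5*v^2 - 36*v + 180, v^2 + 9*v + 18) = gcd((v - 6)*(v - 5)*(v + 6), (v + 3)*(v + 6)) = v + 6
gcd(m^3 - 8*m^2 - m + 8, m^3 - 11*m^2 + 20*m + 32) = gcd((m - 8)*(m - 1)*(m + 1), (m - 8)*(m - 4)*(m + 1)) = m^2 - 7*m - 8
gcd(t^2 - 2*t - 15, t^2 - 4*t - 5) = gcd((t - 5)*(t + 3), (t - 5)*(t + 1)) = t - 5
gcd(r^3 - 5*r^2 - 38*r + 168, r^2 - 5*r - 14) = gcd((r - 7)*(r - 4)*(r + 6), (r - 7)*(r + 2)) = r - 7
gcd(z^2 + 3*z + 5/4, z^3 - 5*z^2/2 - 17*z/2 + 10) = z + 5/2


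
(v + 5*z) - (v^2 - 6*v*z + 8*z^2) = -v^2 + 6*v*z + v - 8*z^2 + 5*z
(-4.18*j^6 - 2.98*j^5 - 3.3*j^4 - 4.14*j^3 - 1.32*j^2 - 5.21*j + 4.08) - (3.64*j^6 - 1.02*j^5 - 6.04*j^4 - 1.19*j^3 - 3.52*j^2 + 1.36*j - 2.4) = -7.82*j^6 - 1.96*j^5 + 2.74*j^4 - 2.95*j^3 + 2.2*j^2 - 6.57*j + 6.48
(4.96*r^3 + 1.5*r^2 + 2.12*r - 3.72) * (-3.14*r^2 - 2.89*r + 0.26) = -15.5744*r^5 - 19.0444*r^4 - 9.7022*r^3 + 5.944*r^2 + 11.302*r - 0.9672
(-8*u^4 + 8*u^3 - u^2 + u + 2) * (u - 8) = -8*u^5 + 72*u^4 - 65*u^3 + 9*u^2 - 6*u - 16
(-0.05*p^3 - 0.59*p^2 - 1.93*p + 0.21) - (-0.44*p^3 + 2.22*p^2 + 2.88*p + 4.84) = 0.39*p^3 - 2.81*p^2 - 4.81*p - 4.63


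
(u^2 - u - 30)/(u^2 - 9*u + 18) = (u + 5)/(u - 3)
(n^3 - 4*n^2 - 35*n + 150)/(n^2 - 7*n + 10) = (n^2 + n - 30)/(n - 2)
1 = 1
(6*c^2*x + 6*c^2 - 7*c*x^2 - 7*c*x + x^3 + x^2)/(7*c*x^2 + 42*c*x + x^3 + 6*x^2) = (6*c^2*x + 6*c^2 - 7*c*x^2 - 7*c*x + x^3 + x^2)/(x*(7*c*x + 42*c + x^2 + 6*x))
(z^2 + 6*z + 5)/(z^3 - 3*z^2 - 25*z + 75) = (z + 1)/(z^2 - 8*z + 15)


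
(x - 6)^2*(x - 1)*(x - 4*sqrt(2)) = x^4 - 13*x^3 - 4*sqrt(2)*x^3 + 48*x^2 + 52*sqrt(2)*x^2 - 192*sqrt(2)*x - 36*x + 144*sqrt(2)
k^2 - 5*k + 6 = (k - 3)*(k - 2)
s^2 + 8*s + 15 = (s + 3)*(s + 5)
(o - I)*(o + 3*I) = o^2 + 2*I*o + 3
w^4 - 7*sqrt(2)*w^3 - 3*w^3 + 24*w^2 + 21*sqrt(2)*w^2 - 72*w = w*(w - 3)*(w - 4*sqrt(2))*(w - 3*sqrt(2))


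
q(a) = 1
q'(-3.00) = 0.00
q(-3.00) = 1.00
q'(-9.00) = 0.00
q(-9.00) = 1.00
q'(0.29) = 0.00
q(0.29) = 1.00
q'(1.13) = 0.00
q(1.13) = 1.00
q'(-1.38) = 0.00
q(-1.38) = 1.00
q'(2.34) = 0.00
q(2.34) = 1.00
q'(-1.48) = 0.00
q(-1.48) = 1.00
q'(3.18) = 0.00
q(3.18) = 1.00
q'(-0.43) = 0.00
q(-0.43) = 1.00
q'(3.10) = 0.00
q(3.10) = 1.00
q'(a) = 0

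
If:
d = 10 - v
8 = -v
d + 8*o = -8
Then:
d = 18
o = -13/4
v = -8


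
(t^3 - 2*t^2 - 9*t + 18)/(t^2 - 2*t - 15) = (t^2 - 5*t + 6)/(t - 5)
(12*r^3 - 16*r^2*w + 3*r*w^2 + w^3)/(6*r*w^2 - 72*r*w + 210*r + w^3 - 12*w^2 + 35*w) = (2*r^2 - 3*r*w + w^2)/(w^2 - 12*w + 35)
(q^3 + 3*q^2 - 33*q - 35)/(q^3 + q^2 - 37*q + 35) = (q + 1)/(q - 1)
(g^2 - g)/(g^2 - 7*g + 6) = g/(g - 6)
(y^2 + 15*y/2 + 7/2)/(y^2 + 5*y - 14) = (y + 1/2)/(y - 2)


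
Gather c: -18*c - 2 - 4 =-18*c - 6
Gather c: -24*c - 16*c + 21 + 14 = 35 - 40*c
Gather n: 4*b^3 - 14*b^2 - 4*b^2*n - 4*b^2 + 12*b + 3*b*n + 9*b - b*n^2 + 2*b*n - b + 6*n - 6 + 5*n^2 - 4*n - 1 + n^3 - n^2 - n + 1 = 4*b^3 - 18*b^2 + 20*b + n^3 + n^2*(4 - b) + n*(-4*b^2 + 5*b + 1) - 6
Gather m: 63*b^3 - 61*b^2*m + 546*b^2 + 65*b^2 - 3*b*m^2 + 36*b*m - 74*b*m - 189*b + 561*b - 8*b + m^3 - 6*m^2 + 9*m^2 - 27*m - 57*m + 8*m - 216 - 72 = 63*b^3 + 611*b^2 + 364*b + m^3 + m^2*(3 - 3*b) + m*(-61*b^2 - 38*b - 76) - 288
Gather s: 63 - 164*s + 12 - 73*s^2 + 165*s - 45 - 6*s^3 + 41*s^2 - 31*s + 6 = -6*s^3 - 32*s^2 - 30*s + 36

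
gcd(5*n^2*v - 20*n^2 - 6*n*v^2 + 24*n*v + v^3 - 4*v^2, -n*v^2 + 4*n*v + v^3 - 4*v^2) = -n*v + 4*n + v^2 - 4*v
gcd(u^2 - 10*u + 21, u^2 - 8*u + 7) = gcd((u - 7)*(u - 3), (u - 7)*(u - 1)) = u - 7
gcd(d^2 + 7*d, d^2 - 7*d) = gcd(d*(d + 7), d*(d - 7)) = d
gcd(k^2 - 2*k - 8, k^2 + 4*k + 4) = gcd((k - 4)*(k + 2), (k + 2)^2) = k + 2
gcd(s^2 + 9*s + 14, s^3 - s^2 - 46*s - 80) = s + 2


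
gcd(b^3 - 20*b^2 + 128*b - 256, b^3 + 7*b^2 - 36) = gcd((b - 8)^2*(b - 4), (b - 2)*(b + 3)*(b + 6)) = 1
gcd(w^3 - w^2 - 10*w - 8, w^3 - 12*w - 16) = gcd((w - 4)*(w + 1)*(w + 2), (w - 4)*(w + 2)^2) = w^2 - 2*w - 8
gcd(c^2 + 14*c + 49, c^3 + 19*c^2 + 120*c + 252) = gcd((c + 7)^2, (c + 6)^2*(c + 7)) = c + 7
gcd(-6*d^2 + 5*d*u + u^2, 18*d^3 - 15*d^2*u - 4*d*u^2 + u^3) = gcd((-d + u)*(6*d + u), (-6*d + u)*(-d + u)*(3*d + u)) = -d + u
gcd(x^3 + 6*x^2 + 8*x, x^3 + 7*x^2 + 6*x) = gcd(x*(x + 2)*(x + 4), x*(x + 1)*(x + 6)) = x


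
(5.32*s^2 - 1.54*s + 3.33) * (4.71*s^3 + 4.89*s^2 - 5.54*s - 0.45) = 25.0572*s^5 + 18.7614*s^4 - 21.3191*s^3 + 22.4213*s^2 - 17.7552*s - 1.4985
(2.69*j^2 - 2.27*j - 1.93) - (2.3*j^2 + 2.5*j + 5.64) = 0.39*j^2 - 4.77*j - 7.57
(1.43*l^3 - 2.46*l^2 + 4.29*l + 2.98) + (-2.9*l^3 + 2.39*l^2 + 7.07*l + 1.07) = -1.47*l^3 - 0.0699999999999998*l^2 + 11.36*l + 4.05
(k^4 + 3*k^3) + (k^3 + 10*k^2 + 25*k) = k^4 + 4*k^3 + 10*k^2 + 25*k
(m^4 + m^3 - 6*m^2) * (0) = 0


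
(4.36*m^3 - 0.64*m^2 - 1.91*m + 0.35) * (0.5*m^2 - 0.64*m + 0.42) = 2.18*m^5 - 3.1104*m^4 + 1.2858*m^3 + 1.1286*m^2 - 1.0262*m + 0.147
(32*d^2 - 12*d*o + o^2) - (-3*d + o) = 32*d^2 - 12*d*o + 3*d + o^2 - o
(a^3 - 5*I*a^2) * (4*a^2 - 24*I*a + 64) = 4*a^5 - 44*I*a^4 - 56*a^3 - 320*I*a^2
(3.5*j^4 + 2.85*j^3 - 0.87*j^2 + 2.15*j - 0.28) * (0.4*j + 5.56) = 1.4*j^5 + 20.6*j^4 + 15.498*j^3 - 3.9772*j^2 + 11.842*j - 1.5568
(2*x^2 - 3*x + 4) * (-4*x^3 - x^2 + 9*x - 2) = -8*x^5 + 10*x^4 + 5*x^3 - 35*x^2 + 42*x - 8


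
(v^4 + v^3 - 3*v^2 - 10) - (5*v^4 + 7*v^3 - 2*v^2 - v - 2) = -4*v^4 - 6*v^3 - v^2 + v - 8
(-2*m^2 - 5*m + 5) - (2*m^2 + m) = -4*m^2 - 6*m + 5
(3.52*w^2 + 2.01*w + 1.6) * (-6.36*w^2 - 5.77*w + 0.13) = -22.3872*w^4 - 33.094*w^3 - 21.3161*w^2 - 8.9707*w + 0.208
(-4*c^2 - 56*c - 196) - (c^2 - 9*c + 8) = -5*c^2 - 47*c - 204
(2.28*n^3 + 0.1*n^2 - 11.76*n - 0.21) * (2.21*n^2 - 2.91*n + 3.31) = 5.0388*n^5 - 6.4138*n^4 - 18.7338*n^3 + 34.0885*n^2 - 38.3145*n - 0.6951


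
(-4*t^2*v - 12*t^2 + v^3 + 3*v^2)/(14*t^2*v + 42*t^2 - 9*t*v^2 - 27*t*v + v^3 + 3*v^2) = (-2*t - v)/(7*t - v)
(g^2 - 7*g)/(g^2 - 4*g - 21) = g/(g + 3)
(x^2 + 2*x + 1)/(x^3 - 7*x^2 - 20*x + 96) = (x^2 + 2*x + 1)/(x^3 - 7*x^2 - 20*x + 96)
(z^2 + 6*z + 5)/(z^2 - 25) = (z + 1)/(z - 5)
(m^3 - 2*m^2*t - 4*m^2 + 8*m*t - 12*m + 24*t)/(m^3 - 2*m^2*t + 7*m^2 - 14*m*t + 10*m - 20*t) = (m - 6)/(m + 5)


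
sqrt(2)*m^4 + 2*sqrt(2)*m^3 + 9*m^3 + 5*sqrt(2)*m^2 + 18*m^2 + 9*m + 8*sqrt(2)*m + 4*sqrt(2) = (m + 1)^2*(m + 4*sqrt(2))*(sqrt(2)*m + 1)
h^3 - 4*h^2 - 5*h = h*(h - 5)*(h + 1)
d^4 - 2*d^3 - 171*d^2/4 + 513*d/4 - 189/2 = (d - 6)*(d - 3/2)^2*(d + 7)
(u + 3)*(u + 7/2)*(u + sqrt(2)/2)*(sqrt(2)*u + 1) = sqrt(2)*u^4 + 2*u^3 + 13*sqrt(2)*u^3/2 + 13*u^2 + 11*sqrt(2)*u^2 + 13*sqrt(2)*u/4 + 21*u + 21*sqrt(2)/4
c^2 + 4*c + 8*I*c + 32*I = (c + 4)*(c + 8*I)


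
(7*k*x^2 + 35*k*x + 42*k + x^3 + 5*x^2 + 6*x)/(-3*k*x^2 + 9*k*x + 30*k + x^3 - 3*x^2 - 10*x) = (7*k*x + 21*k + x^2 + 3*x)/(-3*k*x + 15*k + x^2 - 5*x)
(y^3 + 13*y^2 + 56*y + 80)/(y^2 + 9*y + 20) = y + 4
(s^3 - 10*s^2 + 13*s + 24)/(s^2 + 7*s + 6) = (s^2 - 11*s + 24)/(s + 6)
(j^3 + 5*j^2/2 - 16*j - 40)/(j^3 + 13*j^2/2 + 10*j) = (j - 4)/j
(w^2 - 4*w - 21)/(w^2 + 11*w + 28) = (w^2 - 4*w - 21)/(w^2 + 11*w + 28)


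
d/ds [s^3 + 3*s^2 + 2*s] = 3*s^2 + 6*s + 2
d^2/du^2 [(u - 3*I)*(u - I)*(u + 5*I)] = 6*u + 2*I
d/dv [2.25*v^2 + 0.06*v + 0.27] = 4.5*v + 0.06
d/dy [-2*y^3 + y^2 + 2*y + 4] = -6*y^2 + 2*y + 2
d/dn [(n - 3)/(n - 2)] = (n - 2)^(-2)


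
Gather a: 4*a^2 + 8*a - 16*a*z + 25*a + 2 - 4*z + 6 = 4*a^2 + a*(33 - 16*z) - 4*z + 8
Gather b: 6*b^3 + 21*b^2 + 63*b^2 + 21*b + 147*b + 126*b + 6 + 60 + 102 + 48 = 6*b^3 + 84*b^2 + 294*b + 216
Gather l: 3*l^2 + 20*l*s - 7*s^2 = 3*l^2 + 20*l*s - 7*s^2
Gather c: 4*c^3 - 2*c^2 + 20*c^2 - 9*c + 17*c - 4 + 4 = 4*c^3 + 18*c^2 + 8*c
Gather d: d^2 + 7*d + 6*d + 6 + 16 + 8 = d^2 + 13*d + 30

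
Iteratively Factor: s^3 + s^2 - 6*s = (s + 3)*(s^2 - 2*s) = (s - 2)*(s + 3)*(s)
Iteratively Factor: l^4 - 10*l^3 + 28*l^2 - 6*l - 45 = (l + 1)*(l^3 - 11*l^2 + 39*l - 45) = (l - 5)*(l + 1)*(l^2 - 6*l + 9) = (l - 5)*(l - 3)*(l + 1)*(l - 3)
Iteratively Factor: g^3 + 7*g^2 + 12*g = (g + 3)*(g^2 + 4*g) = g*(g + 3)*(g + 4)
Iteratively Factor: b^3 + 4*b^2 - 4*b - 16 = (b + 2)*(b^2 + 2*b - 8) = (b - 2)*(b + 2)*(b + 4)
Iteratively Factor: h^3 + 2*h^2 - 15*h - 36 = (h + 3)*(h^2 - h - 12) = (h + 3)^2*(h - 4)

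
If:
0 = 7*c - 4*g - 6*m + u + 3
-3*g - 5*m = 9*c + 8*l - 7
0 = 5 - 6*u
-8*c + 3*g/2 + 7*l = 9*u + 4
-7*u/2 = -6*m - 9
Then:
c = -4295/20556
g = 86891/41112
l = 78209/82224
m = -73/72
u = 5/6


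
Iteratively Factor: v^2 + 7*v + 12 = (v + 3)*(v + 4)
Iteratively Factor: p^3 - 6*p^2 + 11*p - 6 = (p - 1)*(p^2 - 5*p + 6) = (p - 2)*(p - 1)*(p - 3)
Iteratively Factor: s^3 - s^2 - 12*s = (s - 4)*(s^2 + 3*s) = s*(s - 4)*(s + 3)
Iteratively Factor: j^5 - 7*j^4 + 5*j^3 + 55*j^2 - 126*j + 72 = (j + 3)*(j^4 - 10*j^3 + 35*j^2 - 50*j + 24) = (j - 2)*(j + 3)*(j^3 - 8*j^2 + 19*j - 12) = (j - 2)*(j - 1)*(j + 3)*(j^2 - 7*j + 12) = (j - 3)*(j - 2)*(j - 1)*(j + 3)*(j - 4)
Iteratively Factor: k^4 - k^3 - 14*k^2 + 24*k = (k - 2)*(k^3 + k^2 - 12*k) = (k - 2)*(k + 4)*(k^2 - 3*k) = k*(k - 2)*(k + 4)*(k - 3)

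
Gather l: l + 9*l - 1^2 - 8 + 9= 10*l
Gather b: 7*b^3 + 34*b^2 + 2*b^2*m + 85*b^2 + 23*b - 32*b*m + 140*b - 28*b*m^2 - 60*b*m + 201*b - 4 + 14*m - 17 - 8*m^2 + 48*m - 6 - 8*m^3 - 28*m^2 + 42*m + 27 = 7*b^3 + b^2*(2*m + 119) + b*(-28*m^2 - 92*m + 364) - 8*m^3 - 36*m^2 + 104*m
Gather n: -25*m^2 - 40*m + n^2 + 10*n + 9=-25*m^2 - 40*m + n^2 + 10*n + 9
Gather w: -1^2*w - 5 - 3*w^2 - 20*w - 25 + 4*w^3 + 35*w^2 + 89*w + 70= 4*w^3 + 32*w^2 + 68*w + 40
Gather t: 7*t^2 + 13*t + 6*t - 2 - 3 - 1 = 7*t^2 + 19*t - 6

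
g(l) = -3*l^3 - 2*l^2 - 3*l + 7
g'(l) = -9*l^2 - 4*l - 3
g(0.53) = 4.40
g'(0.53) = -7.65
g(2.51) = -60.57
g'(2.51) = -69.74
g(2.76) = -79.59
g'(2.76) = -82.60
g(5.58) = -593.24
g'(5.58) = -305.55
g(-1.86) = 24.97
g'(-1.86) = -26.70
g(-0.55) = 8.54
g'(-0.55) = -3.52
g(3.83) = -202.37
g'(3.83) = -150.34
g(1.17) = -4.05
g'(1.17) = -20.00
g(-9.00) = 2059.00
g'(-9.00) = -696.00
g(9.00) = -2369.00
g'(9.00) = -768.00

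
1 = 1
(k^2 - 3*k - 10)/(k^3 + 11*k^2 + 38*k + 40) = (k - 5)/(k^2 + 9*k + 20)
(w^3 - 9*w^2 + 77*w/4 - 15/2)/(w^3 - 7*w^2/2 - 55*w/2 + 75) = (w - 1/2)/(w + 5)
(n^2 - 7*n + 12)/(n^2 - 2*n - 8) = (n - 3)/(n + 2)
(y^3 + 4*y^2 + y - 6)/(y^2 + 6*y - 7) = (y^2 + 5*y + 6)/(y + 7)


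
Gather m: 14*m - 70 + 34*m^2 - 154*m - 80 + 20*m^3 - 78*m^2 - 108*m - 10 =20*m^3 - 44*m^2 - 248*m - 160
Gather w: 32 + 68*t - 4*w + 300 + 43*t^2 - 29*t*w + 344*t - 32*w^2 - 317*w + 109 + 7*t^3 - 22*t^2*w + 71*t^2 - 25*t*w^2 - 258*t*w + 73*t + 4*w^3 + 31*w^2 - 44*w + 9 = 7*t^3 + 114*t^2 + 485*t + 4*w^3 + w^2*(-25*t - 1) + w*(-22*t^2 - 287*t - 365) + 450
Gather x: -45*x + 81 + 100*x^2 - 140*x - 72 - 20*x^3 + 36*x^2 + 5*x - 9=-20*x^3 + 136*x^2 - 180*x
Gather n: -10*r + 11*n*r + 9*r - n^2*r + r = -n^2*r + 11*n*r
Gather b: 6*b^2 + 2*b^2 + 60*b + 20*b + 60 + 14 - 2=8*b^2 + 80*b + 72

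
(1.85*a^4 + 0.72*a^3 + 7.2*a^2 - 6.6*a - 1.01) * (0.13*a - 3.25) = 0.2405*a^5 - 5.9189*a^4 - 1.404*a^3 - 24.258*a^2 + 21.3187*a + 3.2825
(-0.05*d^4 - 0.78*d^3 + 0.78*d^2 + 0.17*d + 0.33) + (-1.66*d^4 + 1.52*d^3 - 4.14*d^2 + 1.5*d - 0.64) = -1.71*d^4 + 0.74*d^3 - 3.36*d^2 + 1.67*d - 0.31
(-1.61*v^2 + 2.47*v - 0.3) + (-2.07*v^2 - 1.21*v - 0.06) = -3.68*v^2 + 1.26*v - 0.36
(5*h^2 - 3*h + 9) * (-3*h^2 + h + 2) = -15*h^4 + 14*h^3 - 20*h^2 + 3*h + 18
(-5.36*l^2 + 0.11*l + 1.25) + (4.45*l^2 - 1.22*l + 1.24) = -0.91*l^2 - 1.11*l + 2.49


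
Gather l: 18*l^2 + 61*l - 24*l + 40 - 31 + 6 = 18*l^2 + 37*l + 15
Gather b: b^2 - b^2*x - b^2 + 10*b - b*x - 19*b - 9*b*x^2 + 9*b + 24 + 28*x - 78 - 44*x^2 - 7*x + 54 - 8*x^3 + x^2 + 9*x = -b^2*x + b*(-9*x^2 - x) - 8*x^3 - 43*x^2 + 30*x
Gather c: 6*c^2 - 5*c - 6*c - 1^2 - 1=6*c^2 - 11*c - 2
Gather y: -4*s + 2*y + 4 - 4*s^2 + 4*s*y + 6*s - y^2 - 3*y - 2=-4*s^2 + 2*s - y^2 + y*(4*s - 1) + 2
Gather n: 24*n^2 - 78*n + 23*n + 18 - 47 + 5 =24*n^2 - 55*n - 24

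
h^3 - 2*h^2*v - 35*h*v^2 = h*(h - 7*v)*(h + 5*v)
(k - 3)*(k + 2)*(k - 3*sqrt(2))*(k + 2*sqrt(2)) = k^4 - sqrt(2)*k^3 - k^3 - 18*k^2 + sqrt(2)*k^2 + 6*sqrt(2)*k + 12*k + 72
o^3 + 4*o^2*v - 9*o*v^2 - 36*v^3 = (o - 3*v)*(o + 3*v)*(o + 4*v)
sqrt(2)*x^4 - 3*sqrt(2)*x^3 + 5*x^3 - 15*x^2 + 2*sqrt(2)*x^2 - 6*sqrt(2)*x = x*(x - 3)*(x + 2*sqrt(2))*(sqrt(2)*x + 1)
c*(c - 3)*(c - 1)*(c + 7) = c^4 + 3*c^3 - 25*c^2 + 21*c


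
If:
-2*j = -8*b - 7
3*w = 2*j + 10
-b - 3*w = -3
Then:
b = -14/9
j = -49/18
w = 41/27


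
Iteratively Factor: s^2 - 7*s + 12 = (s - 3)*(s - 4)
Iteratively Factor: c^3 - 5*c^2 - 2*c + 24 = (c - 3)*(c^2 - 2*c - 8) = (c - 3)*(c + 2)*(c - 4)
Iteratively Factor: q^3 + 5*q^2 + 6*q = (q + 3)*(q^2 + 2*q) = (q + 2)*(q + 3)*(q)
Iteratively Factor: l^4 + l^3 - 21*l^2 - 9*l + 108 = (l + 4)*(l^3 - 3*l^2 - 9*l + 27) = (l + 3)*(l + 4)*(l^2 - 6*l + 9) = (l - 3)*(l + 3)*(l + 4)*(l - 3)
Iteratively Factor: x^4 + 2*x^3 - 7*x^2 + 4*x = (x - 1)*(x^3 + 3*x^2 - 4*x) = (x - 1)*(x + 4)*(x^2 - x) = x*(x - 1)*(x + 4)*(x - 1)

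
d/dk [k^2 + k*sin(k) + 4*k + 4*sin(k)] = k*cos(k) + 2*k + sin(k) + 4*cos(k) + 4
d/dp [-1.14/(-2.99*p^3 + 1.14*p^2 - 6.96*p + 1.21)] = (-10.2258*p^2 + 2.5992*p - 7.9344)/(2.99*p^3 - 1.14*p^2 + 6.96*p - 1.21)^2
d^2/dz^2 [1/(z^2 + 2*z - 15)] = 2*(-z^2 - 2*z + 4*(z + 1)^2 + 15)/(z^2 + 2*z - 15)^3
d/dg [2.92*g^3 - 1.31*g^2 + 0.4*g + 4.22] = 8.76*g^2 - 2.62*g + 0.4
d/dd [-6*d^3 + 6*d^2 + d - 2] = -18*d^2 + 12*d + 1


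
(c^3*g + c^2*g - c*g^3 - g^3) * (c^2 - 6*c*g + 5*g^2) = c^5*g - 6*c^4*g^2 + c^4*g + 4*c^3*g^3 - 6*c^3*g^2 + 6*c^2*g^4 + 4*c^2*g^3 - 5*c*g^5 + 6*c*g^4 - 5*g^5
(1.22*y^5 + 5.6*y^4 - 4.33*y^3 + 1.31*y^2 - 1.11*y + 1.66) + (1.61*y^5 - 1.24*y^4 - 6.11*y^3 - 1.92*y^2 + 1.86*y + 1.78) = 2.83*y^5 + 4.36*y^4 - 10.44*y^3 - 0.61*y^2 + 0.75*y + 3.44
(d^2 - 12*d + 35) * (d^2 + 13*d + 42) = d^4 + d^3 - 79*d^2 - 49*d + 1470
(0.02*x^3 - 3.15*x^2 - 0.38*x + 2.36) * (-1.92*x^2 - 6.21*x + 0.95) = -0.0384*x^5 + 5.9238*x^4 + 20.3101*x^3 - 5.1639*x^2 - 15.0166*x + 2.242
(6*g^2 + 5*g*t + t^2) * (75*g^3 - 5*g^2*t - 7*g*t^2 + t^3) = 450*g^5 + 345*g^4*t + 8*g^3*t^2 - 34*g^2*t^3 - 2*g*t^4 + t^5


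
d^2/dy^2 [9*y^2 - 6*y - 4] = 18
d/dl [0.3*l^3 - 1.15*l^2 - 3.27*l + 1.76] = 0.9*l^2 - 2.3*l - 3.27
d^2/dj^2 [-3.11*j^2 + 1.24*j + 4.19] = -6.22000000000000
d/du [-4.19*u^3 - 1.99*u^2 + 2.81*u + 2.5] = -12.57*u^2 - 3.98*u + 2.81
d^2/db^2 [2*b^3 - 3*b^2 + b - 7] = 12*b - 6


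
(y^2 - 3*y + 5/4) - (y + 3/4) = y^2 - 4*y + 1/2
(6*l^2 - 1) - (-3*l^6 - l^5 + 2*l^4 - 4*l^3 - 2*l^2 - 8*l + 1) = 3*l^6 + l^5 - 2*l^4 + 4*l^3 + 8*l^2 + 8*l - 2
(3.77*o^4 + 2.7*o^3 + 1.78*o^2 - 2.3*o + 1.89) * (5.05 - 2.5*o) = -9.425*o^5 + 12.2885*o^4 + 9.185*o^3 + 14.739*o^2 - 16.34*o + 9.5445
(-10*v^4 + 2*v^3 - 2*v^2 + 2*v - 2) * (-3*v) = 30*v^5 - 6*v^4 + 6*v^3 - 6*v^2 + 6*v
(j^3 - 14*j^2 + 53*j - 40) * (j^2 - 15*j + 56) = j^5 - 29*j^4 + 319*j^3 - 1619*j^2 + 3568*j - 2240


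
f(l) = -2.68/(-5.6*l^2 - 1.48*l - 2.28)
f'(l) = -2.68*(11.2*l + 1.48)/(-5.6*l^2 - 1.48*l - 2.28)^2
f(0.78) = 0.39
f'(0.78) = -0.58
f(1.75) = 0.12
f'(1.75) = -0.12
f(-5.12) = 0.02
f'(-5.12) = 0.01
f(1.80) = 0.12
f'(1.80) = -0.11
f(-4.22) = 0.03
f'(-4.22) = 0.01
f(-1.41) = 0.24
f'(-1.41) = 0.30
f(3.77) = 0.03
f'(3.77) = -0.02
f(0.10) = 1.08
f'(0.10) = -1.13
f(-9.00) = 0.01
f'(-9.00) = 0.00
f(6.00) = 0.01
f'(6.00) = -0.00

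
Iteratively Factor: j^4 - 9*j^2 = (j + 3)*(j^3 - 3*j^2) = j*(j + 3)*(j^2 - 3*j) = j^2*(j + 3)*(j - 3)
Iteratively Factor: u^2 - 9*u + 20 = (u - 5)*(u - 4)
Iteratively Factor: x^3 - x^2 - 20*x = (x)*(x^2 - x - 20) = x*(x - 5)*(x + 4)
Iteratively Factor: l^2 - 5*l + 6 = (l - 2)*(l - 3)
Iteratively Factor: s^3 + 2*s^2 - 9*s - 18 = (s + 3)*(s^2 - s - 6) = (s - 3)*(s + 3)*(s + 2)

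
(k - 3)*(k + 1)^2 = k^3 - k^2 - 5*k - 3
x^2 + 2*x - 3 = (x - 1)*(x + 3)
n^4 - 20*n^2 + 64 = (n - 4)*(n - 2)*(n + 2)*(n + 4)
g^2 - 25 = (g - 5)*(g + 5)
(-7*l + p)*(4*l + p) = -28*l^2 - 3*l*p + p^2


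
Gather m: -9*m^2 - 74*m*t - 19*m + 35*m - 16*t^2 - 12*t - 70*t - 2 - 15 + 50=-9*m^2 + m*(16 - 74*t) - 16*t^2 - 82*t + 33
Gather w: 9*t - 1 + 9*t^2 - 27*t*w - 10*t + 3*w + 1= 9*t^2 - t + w*(3 - 27*t)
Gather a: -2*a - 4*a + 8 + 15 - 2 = 21 - 6*a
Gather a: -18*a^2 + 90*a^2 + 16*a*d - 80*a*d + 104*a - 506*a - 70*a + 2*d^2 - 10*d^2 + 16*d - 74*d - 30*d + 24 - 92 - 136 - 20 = 72*a^2 + a*(-64*d - 472) - 8*d^2 - 88*d - 224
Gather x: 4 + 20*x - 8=20*x - 4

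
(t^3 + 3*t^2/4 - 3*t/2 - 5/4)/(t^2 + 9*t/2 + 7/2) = (4*t^2 - t - 5)/(2*(2*t + 7))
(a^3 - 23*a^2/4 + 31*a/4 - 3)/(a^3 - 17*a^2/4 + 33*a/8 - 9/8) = 2*(a^2 - 5*a + 4)/(2*a^2 - 7*a + 3)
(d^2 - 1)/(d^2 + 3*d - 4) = (d + 1)/(d + 4)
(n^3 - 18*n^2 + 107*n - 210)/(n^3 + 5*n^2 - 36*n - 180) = (n^2 - 12*n + 35)/(n^2 + 11*n + 30)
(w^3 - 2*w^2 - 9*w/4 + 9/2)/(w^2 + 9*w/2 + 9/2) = (w^2 - 7*w/2 + 3)/(w + 3)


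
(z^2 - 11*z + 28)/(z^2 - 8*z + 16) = (z - 7)/(z - 4)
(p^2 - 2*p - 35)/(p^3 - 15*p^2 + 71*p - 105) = (p + 5)/(p^2 - 8*p + 15)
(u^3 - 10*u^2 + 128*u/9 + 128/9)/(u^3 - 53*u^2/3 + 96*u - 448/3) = (u + 2/3)/(u - 7)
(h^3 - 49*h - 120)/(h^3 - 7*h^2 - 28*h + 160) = (h + 3)/(h - 4)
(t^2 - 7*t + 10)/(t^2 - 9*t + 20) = (t - 2)/(t - 4)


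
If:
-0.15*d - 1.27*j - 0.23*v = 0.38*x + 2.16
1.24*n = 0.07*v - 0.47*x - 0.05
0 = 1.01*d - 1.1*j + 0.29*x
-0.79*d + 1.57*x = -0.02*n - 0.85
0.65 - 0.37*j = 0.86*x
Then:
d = 1.41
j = 1.34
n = -1.12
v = -17.99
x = 0.18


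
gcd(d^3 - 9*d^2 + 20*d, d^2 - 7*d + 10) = d - 5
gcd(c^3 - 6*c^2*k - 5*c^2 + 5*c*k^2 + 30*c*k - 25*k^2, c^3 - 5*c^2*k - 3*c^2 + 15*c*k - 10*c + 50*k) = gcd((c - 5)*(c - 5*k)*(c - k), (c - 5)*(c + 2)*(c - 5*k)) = c^2 - 5*c*k - 5*c + 25*k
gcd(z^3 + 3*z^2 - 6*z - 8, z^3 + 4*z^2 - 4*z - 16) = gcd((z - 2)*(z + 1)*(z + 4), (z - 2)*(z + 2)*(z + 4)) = z^2 + 2*z - 8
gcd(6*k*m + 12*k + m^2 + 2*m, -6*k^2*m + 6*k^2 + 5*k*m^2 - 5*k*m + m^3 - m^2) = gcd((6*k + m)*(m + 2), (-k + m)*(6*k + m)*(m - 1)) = 6*k + m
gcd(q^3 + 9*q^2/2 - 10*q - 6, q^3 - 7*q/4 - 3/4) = q + 1/2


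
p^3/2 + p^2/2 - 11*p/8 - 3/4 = (p/2 + 1)*(p - 3/2)*(p + 1/2)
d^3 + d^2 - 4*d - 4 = (d - 2)*(d + 1)*(d + 2)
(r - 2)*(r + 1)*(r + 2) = r^3 + r^2 - 4*r - 4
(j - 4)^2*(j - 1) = j^3 - 9*j^2 + 24*j - 16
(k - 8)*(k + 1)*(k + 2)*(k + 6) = k^4 + k^3 - 52*k^2 - 148*k - 96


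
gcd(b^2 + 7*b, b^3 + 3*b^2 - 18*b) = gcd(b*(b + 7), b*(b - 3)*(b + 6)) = b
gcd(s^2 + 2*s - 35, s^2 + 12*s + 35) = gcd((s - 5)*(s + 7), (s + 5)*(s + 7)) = s + 7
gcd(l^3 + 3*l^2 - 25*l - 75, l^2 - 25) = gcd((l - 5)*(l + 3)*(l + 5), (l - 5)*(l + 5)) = l^2 - 25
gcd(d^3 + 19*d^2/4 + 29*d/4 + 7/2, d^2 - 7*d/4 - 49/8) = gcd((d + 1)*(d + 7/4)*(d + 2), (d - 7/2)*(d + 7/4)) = d + 7/4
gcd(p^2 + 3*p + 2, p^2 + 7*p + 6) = p + 1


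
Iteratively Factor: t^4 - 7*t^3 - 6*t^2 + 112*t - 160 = (t - 2)*(t^3 - 5*t^2 - 16*t + 80) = (t - 5)*(t - 2)*(t^2 - 16) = (t - 5)*(t - 4)*(t - 2)*(t + 4)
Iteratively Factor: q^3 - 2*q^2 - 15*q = (q - 5)*(q^2 + 3*q) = q*(q - 5)*(q + 3)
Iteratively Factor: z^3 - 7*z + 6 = (z - 1)*(z^2 + z - 6) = (z - 1)*(z + 3)*(z - 2)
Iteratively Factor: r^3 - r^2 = (r)*(r^2 - r) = r^2*(r - 1)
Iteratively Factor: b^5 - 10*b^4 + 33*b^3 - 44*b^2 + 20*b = (b - 1)*(b^4 - 9*b^3 + 24*b^2 - 20*b) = (b - 2)*(b - 1)*(b^3 - 7*b^2 + 10*b) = (b - 5)*(b - 2)*(b - 1)*(b^2 - 2*b) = b*(b - 5)*(b - 2)*(b - 1)*(b - 2)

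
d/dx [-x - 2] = -1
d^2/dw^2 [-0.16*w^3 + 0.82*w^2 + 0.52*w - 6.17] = 1.64 - 0.96*w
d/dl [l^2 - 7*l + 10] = 2*l - 7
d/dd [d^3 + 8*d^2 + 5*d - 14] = 3*d^2 + 16*d + 5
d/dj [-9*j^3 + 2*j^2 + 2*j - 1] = -27*j^2 + 4*j + 2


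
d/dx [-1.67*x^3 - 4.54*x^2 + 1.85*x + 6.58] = -5.01*x^2 - 9.08*x + 1.85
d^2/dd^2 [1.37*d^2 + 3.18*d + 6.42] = 2.74000000000000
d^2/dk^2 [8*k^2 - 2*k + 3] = 16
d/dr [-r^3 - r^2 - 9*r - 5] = -3*r^2 - 2*r - 9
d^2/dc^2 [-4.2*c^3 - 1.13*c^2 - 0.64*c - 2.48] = -25.2*c - 2.26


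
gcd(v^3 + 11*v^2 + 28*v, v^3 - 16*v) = v^2 + 4*v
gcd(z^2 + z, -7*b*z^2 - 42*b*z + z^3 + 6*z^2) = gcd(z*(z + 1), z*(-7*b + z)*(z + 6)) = z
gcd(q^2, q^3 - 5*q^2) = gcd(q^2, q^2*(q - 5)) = q^2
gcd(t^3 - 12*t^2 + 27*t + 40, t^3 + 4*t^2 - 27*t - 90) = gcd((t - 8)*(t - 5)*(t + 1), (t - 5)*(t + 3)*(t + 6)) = t - 5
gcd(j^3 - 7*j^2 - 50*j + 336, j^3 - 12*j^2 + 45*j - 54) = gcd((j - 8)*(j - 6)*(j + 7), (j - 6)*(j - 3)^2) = j - 6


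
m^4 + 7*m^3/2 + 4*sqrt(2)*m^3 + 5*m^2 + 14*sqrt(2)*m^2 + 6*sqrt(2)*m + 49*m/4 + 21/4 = (m + 1/2)*(m + 3)*(m + sqrt(2)/2)*(m + 7*sqrt(2)/2)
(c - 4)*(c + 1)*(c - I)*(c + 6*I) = c^4 - 3*c^3 + 5*I*c^3 + 2*c^2 - 15*I*c^2 - 18*c - 20*I*c - 24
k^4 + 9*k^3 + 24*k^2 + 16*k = k*(k + 1)*(k + 4)^2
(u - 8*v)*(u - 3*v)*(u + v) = u^3 - 10*u^2*v + 13*u*v^2 + 24*v^3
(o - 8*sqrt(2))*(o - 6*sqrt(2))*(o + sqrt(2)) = o^3 - 13*sqrt(2)*o^2 + 68*o + 96*sqrt(2)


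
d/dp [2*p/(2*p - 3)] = -6/(2*p - 3)^2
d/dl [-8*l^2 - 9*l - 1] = -16*l - 9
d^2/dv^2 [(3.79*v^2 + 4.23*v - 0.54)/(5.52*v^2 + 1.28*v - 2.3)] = (204.222336*v^3 + 189.982944*v^2 + 299.331936*v + 49.523288)/(168.196608*v^6 + 117.006336*v^5 - 183.113856*v^4 - 95.408128*v^3 + 76.29744*v^2 + 20.3136*v - 12.167)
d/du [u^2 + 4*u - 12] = 2*u + 4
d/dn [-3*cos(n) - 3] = 3*sin(n)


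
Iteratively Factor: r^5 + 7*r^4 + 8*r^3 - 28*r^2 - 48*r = (r)*(r^4 + 7*r^3 + 8*r^2 - 28*r - 48) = r*(r - 2)*(r^3 + 9*r^2 + 26*r + 24) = r*(r - 2)*(r + 2)*(r^2 + 7*r + 12) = r*(r - 2)*(r + 2)*(r + 3)*(r + 4)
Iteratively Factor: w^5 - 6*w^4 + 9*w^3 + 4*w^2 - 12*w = (w + 1)*(w^4 - 7*w^3 + 16*w^2 - 12*w) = (w - 2)*(w + 1)*(w^3 - 5*w^2 + 6*w) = w*(w - 2)*(w + 1)*(w^2 - 5*w + 6) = w*(w - 2)^2*(w + 1)*(w - 3)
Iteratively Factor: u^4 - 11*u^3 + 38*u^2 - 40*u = (u)*(u^3 - 11*u^2 + 38*u - 40) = u*(u - 4)*(u^2 - 7*u + 10) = u*(u - 4)*(u - 2)*(u - 5)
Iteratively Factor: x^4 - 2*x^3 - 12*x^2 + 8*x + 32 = (x + 2)*(x^3 - 4*x^2 - 4*x + 16) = (x - 2)*(x + 2)*(x^2 - 2*x - 8) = (x - 4)*(x - 2)*(x + 2)*(x + 2)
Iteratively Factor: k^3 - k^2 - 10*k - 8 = (k + 2)*(k^2 - 3*k - 4) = (k + 1)*(k + 2)*(k - 4)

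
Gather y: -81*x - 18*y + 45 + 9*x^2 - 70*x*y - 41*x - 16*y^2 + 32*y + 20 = 9*x^2 - 122*x - 16*y^2 + y*(14 - 70*x) + 65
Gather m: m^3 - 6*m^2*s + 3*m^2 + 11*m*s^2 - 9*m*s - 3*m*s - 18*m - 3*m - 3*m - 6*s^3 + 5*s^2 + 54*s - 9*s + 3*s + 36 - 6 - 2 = m^3 + m^2*(3 - 6*s) + m*(11*s^2 - 12*s - 24) - 6*s^3 + 5*s^2 + 48*s + 28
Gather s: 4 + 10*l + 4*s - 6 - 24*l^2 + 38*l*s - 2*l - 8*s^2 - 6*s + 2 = -24*l^2 + 8*l - 8*s^2 + s*(38*l - 2)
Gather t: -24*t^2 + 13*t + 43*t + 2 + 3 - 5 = -24*t^2 + 56*t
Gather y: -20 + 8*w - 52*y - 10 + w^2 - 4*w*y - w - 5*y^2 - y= w^2 + 7*w - 5*y^2 + y*(-4*w - 53) - 30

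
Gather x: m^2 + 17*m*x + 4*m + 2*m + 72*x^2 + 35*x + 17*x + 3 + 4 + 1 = m^2 + 6*m + 72*x^2 + x*(17*m + 52) + 8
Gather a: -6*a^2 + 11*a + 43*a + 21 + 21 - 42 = -6*a^2 + 54*a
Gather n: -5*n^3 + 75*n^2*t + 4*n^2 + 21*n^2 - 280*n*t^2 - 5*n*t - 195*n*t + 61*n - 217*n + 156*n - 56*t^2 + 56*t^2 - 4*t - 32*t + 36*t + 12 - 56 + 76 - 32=-5*n^3 + n^2*(75*t + 25) + n*(-280*t^2 - 200*t)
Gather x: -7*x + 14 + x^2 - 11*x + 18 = x^2 - 18*x + 32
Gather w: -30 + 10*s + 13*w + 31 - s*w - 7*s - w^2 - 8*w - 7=3*s - w^2 + w*(5 - s) - 6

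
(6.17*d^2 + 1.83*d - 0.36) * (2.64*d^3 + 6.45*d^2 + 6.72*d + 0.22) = 16.2888*d^5 + 44.6277*d^4 + 52.3155*d^3 + 11.333*d^2 - 2.0166*d - 0.0792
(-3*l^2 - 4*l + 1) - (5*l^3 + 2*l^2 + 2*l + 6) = -5*l^3 - 5*l^2 - 6*l - 5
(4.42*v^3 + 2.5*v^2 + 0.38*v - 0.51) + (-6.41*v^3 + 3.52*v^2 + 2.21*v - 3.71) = -1.99*v^3 + 6.02*v^2 + 2.59*v - 4.22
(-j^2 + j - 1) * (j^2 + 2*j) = -j^4 - j^3 + j^2 - 2*j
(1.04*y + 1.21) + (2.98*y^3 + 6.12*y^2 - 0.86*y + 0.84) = 2.98*y^3 + 6.12*y^2 + 0.18*y + 2.05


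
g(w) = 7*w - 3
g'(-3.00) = 7.00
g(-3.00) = -24.00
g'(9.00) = 7.00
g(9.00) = 60.00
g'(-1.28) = 7.00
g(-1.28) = -11.96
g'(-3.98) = 7.00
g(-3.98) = -30.86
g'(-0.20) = 7.00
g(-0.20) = -4.40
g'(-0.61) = 7.00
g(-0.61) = -7.27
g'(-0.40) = 7.00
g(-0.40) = -5.80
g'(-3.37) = 7.00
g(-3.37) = -26.59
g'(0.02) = 7.00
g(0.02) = -2.86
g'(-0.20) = 7.00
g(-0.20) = -4.40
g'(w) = 7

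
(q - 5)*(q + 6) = q^2 + q - 30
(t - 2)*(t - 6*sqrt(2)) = t^2 - 6*sqrt(2)*t - 2*t + 12*sqrt(2)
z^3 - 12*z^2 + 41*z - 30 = (z - 6)*(z - 5)*(z - 1)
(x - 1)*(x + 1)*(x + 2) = x^3 + 2*x^2 - x - 2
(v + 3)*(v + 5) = v^2 + 8*v + 15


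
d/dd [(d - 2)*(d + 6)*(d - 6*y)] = 3*d^2 - 12*d*y + 8*d - 24*y - 12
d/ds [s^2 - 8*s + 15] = 2*s - 8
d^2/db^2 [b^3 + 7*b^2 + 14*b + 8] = 6*b + 14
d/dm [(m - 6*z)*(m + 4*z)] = 2*m - 2*z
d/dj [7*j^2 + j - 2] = 14*j + 1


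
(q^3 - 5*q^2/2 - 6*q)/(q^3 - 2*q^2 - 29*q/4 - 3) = 2*q/(2*q + 1)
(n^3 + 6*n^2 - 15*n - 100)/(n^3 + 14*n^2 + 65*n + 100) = (n - 4)/(n + 4)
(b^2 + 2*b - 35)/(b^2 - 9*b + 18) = (b^2 + 2*b - 35)/(b^2 - 9*b + 18)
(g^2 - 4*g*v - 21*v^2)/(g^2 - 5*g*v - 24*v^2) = (-g + 7*v)/(-g + 8*v)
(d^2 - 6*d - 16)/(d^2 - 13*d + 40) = (d + 2)/(d - 5)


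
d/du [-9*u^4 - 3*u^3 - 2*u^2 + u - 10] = -36*u^3 - 9*u^2 - 4*u + 1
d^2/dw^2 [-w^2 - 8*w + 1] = -2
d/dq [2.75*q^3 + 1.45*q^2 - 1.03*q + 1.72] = 8.25*q^2 + 2.9*q - 1.03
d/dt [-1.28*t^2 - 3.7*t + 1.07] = -2.56*t - 3.7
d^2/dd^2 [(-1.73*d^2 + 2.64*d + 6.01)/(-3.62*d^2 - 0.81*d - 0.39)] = (2.8421709430404e-14*d^4 - 79.336644*d^3 - 487.199148*d^2 - 83.37222*d + 11.277732)/(47.437928*d^6 + 31.843692*d^5 + 22.457394*d^4 + 7.392789*d^3 + 2.419443*d^2 + 0.369603*d + 0.059319)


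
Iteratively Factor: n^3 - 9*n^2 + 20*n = (n - 5)*(n^2 - 4*n) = (n - 5)*(n - 4)*(n)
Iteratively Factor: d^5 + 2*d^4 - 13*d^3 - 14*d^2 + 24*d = (d - 1)*(d^4 + 3*d^3 - 10*d^2 - 24*d) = d*(d - 1)*(d^3 + 3*d^2 - 10*d - 24) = d*(d - 1)*(d + 4)*(d^2 - d - 6) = d*(d - 1)*(d + 2)*(d + 4)*(d - 3)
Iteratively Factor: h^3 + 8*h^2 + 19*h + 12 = (h + 4)*(h^2 + 4*h + 3) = (h + 3)*(h + 4)*(h + 1)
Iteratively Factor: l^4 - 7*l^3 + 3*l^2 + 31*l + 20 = (l + 1)*(l^3 - 8*l^2 + 11*l + 20) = (l - 4)*(l + 1)*(l^2 - 4*l - 5) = (l - 5)*(l - 4)*(l + 1)*(l + 1)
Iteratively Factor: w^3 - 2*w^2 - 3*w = (w + 1)*(w^2 - 3*w) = (w - 3)*(w + 1)*(w)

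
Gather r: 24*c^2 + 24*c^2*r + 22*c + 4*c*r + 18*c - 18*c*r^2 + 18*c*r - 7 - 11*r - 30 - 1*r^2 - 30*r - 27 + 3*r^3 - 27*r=24*c^2 + 40*c + 3*r^3 + r^2*(-18*c - 1) + r*(24*c^2 + 22*c - 68) - 64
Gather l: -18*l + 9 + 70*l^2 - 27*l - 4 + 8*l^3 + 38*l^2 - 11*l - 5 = 8*l^3 + 108*l^2 - 56*l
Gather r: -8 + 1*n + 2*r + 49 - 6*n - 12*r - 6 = -5*n - 10*r + 35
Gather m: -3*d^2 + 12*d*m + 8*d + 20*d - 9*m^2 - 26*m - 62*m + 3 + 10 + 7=-3*d^2 + 28*d - 9*m^2 + m*(12*d - 88) + 20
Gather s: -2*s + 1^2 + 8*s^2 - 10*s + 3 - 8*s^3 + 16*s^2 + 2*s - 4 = -8*s^3 + 24*s^2 - 10*s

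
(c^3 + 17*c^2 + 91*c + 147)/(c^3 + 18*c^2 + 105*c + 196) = (c + 3)/(c + 4)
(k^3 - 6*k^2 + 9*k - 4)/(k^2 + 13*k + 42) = (k^3 - 6*k^2 + 9*k - 4)/(k^2 + 13*k + 42)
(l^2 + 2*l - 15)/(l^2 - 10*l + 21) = (l + 5)/(l - 7)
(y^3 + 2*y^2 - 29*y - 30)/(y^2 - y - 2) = (y^2 + y - 30)/(y - 2)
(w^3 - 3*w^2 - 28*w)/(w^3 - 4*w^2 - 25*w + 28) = w/(w - 1)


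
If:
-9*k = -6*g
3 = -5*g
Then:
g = -3/5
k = -2/5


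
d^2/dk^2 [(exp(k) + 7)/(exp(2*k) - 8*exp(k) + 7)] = (exp(4*k) + 36*exp(3*k) - 210*exp(2*k) + 308*exp(k) + 441)*exp(k)/(exp(6*k) - 24*exp(5*k) + 213*exp(4*k) - 848*exp(3*k) + 1491*exp(2*k) - 1176*exp(k) + 343)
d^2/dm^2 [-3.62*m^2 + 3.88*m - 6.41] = -7.24000000000000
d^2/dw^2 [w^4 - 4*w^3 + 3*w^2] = 12*w^2 - 24*w + 6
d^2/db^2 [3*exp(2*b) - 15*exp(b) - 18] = (12*exp(b) - 15)*exp(b)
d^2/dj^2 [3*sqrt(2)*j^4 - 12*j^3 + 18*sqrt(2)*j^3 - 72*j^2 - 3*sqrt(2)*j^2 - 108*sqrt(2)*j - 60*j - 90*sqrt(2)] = 36*sqrt(2)*j^2 - 72*j + 108*sqrt(2)*j - 144 - 6*sqrt(2)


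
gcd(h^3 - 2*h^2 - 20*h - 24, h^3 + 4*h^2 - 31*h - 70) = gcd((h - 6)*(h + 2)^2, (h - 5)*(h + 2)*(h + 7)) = h + 2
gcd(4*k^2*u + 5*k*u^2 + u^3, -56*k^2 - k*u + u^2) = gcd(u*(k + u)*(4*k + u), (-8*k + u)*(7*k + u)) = 1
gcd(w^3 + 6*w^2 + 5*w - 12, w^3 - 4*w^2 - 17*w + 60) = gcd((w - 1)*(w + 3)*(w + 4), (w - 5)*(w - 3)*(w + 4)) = w + 4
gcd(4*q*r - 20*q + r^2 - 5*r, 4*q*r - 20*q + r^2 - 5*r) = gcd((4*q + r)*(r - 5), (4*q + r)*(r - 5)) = 4*q*r - 20*q + r^2 - 5*r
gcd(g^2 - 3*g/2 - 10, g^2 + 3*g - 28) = g - 4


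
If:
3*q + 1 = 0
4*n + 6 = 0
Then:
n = -3/2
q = -1/3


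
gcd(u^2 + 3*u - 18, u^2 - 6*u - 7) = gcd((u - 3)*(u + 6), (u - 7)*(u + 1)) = 1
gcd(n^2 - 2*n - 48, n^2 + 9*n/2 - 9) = n + 6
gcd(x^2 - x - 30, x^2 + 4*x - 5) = x + 5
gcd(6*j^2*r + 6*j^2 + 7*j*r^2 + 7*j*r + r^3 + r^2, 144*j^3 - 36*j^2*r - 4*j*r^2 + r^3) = 6*j + r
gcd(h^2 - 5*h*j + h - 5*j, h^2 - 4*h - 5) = h + 1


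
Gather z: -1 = -1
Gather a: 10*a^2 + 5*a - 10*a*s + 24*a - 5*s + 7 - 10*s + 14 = 10*a^2 + a*(29 - 10*s) - 15*s + 21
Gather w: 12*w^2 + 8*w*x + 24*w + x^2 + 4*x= 12*w^2 + w*(8*x + 24) + x^2 + 4*x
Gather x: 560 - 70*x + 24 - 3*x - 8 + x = 576 - 72*x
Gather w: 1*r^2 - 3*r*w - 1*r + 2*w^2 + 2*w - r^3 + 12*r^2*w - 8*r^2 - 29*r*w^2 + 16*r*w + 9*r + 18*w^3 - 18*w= -r^3 - 7*r^2 + 8*r + 18*w^3 + w^2*(2 - 29*r) + w*(12*r^2 + 13*r - 16)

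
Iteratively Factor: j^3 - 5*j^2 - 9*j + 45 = (j - 5)*(j^2 - 9) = (j - 5)*(j - 3)*(j + 3)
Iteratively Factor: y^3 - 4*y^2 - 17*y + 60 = (y - 3)*(y^2 - y - 20) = (y - 3)*(y + 4)*(y - 5)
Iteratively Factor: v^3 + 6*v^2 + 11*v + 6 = (v + 3)*(v^2 + 3*v + 2) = (v + 1)*(v + 3)*(v + 2)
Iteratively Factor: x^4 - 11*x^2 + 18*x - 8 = (x - 2)*(x^3 + 2*x^2 - 7*x + 4) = (x - 2)*(x - 1)*(x^2 + 3*x - 4) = (x - 2)*(x - 1)*(x + 4)*(x - 1)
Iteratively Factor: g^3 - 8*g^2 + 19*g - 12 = (g - 1)*(g^2 - 7*g + 12) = (g - 3)*(g - 1)*(g - 4)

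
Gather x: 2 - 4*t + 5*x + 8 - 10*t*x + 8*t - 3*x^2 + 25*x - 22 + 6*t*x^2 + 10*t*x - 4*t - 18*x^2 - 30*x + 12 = x^2*(6*t - 21)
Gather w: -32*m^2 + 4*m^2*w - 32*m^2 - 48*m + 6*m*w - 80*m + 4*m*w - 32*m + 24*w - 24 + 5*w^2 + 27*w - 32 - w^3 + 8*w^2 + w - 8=-64*m^2 - 160*m - w^3 + 13*w^2 + w*(4*m^2 + 10*m + 52) - 64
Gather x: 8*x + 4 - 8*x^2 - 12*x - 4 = -8*x^2 - 4*x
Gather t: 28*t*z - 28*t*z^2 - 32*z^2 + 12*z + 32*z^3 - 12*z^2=t*(-28*z^2 + 28*z) + 32*z^3 - 44*z^2 + 12*z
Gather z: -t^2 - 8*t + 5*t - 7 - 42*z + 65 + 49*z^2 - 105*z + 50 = -t^2 - 3*t + 49*z^2 - 147*z + 108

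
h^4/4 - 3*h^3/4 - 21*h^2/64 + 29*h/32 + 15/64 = (h/4 + 1/4)*(h - 3)*(h - 5/4)*(h + 1/4)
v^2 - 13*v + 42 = (v - 7)*(v - 6)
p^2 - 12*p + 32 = (p - 8)*(p - 4)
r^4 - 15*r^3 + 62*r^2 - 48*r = r*(r - 8)*(r - 6)*(r - 1)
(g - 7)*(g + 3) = g^2 - 4*g - 21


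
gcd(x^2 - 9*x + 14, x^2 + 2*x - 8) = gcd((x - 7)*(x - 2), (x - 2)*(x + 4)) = x - 2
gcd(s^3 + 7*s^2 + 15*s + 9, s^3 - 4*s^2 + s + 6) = s + 1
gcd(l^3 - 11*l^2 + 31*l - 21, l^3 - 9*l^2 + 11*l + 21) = l^2 - 10*l + 21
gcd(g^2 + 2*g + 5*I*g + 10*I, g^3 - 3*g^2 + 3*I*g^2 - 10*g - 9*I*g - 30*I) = g + 2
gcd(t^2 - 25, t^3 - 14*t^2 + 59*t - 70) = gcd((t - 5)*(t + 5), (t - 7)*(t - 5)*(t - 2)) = t - 5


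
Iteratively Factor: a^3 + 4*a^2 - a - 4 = (a + 1)*(a^2 + 3*a - 4) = (a - 1)*(a + 1)*(a + 4)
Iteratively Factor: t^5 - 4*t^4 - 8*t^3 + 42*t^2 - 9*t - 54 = (t - 3)*(t^4 - t^3 - 11*t^2 + 9*t + 18) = (t - 3)^2*(t^3 + 2*t^2 - 5*t - 6) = (t - 3)^2*(t - 2)*(t^2 + 4*t + 3) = (t - 3)^2*(t - 2)*(t + 3)*(t + 1)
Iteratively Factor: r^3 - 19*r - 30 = (r + 2)*(r^2 - 2*r - 15) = (r - 5)*(r + 2)*(r + 3)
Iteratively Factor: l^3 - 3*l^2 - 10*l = (l - 5)*(l^2 + 2*l) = l*(l - 5)*(l + 2)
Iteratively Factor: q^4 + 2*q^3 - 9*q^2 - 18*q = (q + 3)*(q^3 - q^2 - 6*q) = q*(q + 3)*(q^2 - q - 6) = q*(q + 2)*(q + 3)*(q - 3)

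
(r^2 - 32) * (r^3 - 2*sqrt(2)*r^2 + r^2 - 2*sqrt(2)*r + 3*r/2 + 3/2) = r^5 - 2*sqrt(2)*r^4 + r^4 - 61*r^3/2 - 2*sqrt(2)*r^3 - 61*r^2/2 + 64*sqrt(2)*r^2 - 48*r + 64*sqrt(2)*r - 48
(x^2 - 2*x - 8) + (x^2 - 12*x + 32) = 2*x^2 - 14*x + 24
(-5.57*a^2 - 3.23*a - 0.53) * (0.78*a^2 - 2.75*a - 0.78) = -4.3446*a^4 + 12.7981*a^3 + 12.8137*a^2 + 3.9769*a + 0.4134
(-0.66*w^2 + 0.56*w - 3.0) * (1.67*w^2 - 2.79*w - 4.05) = -1.1022*w^4 + 2.7766*w^3 - 3.8994*w^2 + 6.102*w + 12.15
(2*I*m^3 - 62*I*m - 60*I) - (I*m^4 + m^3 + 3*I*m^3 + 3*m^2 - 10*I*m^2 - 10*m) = -I*m^4 - m^3 - I*m^3 - 3*m^2 + 10*I*m^2 + 10*m - 62*I*m - 60*I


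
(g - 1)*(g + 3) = g^2 + 2*g - 3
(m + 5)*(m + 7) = m^2 + 12*m + 35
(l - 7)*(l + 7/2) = l^2 - 7*l/2 - 49/2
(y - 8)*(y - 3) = y^2 - 11*y + 24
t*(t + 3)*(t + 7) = t^3 + 10*t^2 + 21*t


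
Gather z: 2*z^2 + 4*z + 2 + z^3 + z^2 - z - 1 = z^3 + 3*z^2 + 3*z + 1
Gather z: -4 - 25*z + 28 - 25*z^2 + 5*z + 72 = -25*z^2 - 20*z + 96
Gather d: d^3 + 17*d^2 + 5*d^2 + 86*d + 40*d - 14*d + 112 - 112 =d^3 + 22*d^2 + 112*d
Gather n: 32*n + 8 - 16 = 32*n - 8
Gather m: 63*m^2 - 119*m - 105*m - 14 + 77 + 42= 63*m^2 - 224*m + 105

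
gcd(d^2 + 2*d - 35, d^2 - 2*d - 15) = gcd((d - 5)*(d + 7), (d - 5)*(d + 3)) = d - 5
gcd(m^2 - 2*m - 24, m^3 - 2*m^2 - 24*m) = m^2 - 2*m - 24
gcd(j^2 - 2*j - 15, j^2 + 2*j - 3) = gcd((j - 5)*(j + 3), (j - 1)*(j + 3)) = j + 3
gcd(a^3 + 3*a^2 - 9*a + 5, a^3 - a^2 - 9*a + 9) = a - 1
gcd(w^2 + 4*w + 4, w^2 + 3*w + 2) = w + 2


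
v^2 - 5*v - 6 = (v - 6)*(v + 1)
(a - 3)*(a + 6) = a^2 + 3*a - 18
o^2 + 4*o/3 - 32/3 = (o - 8/3)*(o + 4)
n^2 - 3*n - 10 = (n - 5)*(n + 2)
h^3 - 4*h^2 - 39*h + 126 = (h - 7)*(h - 3)*(h + 6)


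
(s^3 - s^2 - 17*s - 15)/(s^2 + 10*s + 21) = (s^2 - 4*s - 5)/(s + 7)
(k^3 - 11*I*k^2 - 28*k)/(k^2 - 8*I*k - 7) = k*(k - 4*I)/(k - I)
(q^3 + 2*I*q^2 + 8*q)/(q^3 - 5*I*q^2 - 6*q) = (q + 4*I)/(q - 3*I)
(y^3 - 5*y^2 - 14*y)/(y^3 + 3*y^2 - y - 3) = y*(y^2 - 5*y - 14)/(y^3 + 3*y^2 - y - 3)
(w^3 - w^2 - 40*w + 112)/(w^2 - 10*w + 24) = (w^2 + 3*w - 28)/(w - 6)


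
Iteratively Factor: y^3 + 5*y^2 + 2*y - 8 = (y + 2)*(y^2 + 3*y - 4) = (y - 1)*(y + 2)*(y + 4)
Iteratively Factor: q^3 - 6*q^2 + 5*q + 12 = (q - 4)*(q^2 - 2*q - 3) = (q - 4)*(q - 3)*(q + 1)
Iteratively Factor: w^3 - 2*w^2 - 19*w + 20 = (w + 4)*(w^2 - 6*w + 5) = (w - 5)*(w + 4)*(w - 1)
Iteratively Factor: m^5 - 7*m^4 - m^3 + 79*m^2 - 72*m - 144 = (m - 4)*(m^4 - 3*m^3 - 13*m^2 + 27*m + 36) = (m - 4)*(m + 1)*(m^3 - 4*m^2 - 9*m + 36) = (m - 4)*(m - 3)*(m + 1)*(m^2 - m - 12) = (m - 4)*(m - 3)*(m + 1)*(m + 3)*(m - 4)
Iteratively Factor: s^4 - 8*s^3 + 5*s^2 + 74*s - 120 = (s - 5)*(s^3 - 3*s^2 - 10*s + 24) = (s - 5)*(s + 3)*(s^2 - 6*s + 8) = (s - 5)*(s - 2)*(s + 3)*(s - 4)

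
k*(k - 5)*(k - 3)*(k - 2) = k^4 - 10*k^3 + 31*k^2 - 30*k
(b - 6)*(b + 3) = b^2 - 3*b - 18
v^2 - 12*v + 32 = (v - 8)*(v - 4)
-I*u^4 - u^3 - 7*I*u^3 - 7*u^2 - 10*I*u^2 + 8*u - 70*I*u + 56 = (u + 7)*(u - 4*I)*(u + 2*I)*(-I*u + 1)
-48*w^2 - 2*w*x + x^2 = (-8*w + x)*(6*w + x)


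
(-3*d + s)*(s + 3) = -3*d*s - 9*d + s^2 + 3*s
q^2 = q^2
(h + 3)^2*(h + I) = h^3 + 6*h^2 + I*h^2 + 9*h + 6*I*h + 9*I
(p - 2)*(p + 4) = p^2 + 2*p - 8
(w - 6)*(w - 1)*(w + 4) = w^3 - 3*w^2 - 22*w + 24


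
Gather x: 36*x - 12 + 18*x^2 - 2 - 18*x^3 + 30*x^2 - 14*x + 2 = -18*x^3 + 48*x^2 + 22*x - 12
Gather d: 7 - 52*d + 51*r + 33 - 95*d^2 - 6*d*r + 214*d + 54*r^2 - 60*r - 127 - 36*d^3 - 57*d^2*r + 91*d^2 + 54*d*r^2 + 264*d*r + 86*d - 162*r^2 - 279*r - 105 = -36*d^3 + d^2*(-57*r - 4) + d*(54*r^2 + 258*r + 248) - 108*r^2 - 288*r - 192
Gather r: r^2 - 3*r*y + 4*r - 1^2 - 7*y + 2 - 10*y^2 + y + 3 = r^2 + r*(4 - 3*y) - 10*y^2 - 6*y + 4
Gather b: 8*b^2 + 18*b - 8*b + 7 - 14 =8*b^2 + 10*b - 7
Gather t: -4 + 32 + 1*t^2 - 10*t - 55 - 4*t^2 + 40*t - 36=-3*t^2 + 30*t - 63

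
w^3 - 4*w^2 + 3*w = w*(w - 3)*(w - 1)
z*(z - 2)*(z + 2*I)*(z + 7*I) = z^4 - 2*z^3 + 9*I*z^3 - 14*z^2 - 18*I*z^2 + 28*z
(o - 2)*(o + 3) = o^2 + o - 6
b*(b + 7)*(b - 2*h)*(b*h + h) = b^4*h - 2*b^3*h^2 + 8*b^3*h - 16*b^2*h^2 + 7*b^2*h - 14*b*h^2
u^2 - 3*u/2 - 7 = (u - 7/2)*(u + 2)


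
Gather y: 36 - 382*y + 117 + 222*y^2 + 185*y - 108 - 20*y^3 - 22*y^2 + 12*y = -20*y^3 + 200*y^2 - 185*y + 45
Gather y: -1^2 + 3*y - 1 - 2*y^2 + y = -2*y^2 + 4*y - 2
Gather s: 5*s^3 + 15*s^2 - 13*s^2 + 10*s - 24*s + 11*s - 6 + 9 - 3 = 5*s^3 + 2*s^2 - 3*s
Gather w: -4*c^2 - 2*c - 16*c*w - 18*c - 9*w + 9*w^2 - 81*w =-4*c^2 - 20*c + 9*w^2 + w*(-16*c - 90)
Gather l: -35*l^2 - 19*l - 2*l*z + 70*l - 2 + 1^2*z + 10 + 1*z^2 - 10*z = -35*l^2 + l*(51 - 2*z) + z^2 - 9*z + 8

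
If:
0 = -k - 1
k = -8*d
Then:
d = 1/8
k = -1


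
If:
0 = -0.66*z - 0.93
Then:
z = -1.41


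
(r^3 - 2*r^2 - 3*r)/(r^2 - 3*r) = r + 1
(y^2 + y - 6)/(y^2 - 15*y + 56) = (y^2 + y - 6)/(y^2 - 15*y + 56)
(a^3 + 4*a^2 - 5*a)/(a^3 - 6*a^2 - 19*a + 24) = a*(a + 5)/(a^2 - 5*a - 24)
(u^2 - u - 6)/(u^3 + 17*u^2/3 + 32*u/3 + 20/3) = 3*(u - 3)/(3*u^2 + 11*u + 10)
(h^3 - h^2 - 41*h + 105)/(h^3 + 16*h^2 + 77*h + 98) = (h^2 - 8*h + 15)/(h^2 + 9*h + 14)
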